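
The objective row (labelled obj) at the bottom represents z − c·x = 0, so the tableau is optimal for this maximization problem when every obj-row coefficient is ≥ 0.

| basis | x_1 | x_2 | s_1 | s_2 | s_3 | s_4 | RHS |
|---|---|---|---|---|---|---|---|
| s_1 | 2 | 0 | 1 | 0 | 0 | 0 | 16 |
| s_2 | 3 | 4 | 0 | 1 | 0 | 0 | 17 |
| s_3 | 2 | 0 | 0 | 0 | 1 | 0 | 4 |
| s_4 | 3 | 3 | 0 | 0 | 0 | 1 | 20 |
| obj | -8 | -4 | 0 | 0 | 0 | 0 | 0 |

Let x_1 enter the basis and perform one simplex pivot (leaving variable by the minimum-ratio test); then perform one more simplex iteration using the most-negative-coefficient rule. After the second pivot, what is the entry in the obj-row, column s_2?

Ratio test on column x_1 — row 1: 16/2 = 8; row 2: 17/3 = 17/3; row 3: 4/2 = 2; row 4: 20/3 = 20/3. Minimum is 2 at row 3 (s_3 leaves); pivot element 2.
Divide row 3 by 2; eliminate column x_1 from the other rows.
Second iteration: most negative obj-row entry is -4 in column x_2, so x_2 enters.
Ratio test on column x_2 — row 1: entry 0 ≤ 0; row 2: 11/4 = 11/4; row 3: entry 0 ≤ 0; row 4: 14/3 = 14/3. Minimum is 11/4 at row 2 (s_2 leaves); pivot element 4.
Divide row 2 by 4; eliminate column x_2 from the other rows.
After both pivots, the entry at the obj-row, column s_2 is 1.

1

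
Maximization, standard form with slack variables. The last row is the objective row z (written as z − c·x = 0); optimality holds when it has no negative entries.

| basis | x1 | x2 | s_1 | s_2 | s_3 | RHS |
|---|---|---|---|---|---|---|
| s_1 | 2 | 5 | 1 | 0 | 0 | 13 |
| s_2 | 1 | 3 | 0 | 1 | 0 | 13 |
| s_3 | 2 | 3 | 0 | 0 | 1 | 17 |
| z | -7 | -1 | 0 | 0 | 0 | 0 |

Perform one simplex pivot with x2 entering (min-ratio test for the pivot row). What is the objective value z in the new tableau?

13/5

Ratio test on column x2 — row 1: 13/5 = 13/5; row 2: 13/3 = 13/3; row 3: 17/3 = 17/3. Minimum is 13/5 at row 1 (s_1 leaves); pivot element 5.
Pivot on row 1; the z-row RHS becomes 0 − (-1)·(13/5) = 13/5.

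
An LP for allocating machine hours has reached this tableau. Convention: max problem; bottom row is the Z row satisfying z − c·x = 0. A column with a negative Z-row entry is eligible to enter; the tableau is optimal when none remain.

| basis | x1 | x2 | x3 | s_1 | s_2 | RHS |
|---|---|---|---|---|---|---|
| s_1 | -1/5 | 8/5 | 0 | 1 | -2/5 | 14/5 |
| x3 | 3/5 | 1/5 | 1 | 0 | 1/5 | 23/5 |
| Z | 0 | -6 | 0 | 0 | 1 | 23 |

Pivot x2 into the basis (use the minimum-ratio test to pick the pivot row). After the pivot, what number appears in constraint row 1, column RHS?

Ratio test on column x2 — row 1: (14/5)/(8/5) = 7/4; row 2: (23/5)/(1/5) = 23. Minimum is 7/4 at row 1 (s_1 leaves); pivot element 8/5.
Divide row 1 by 8/5; eliminate column x2 from the other rows.
In the new row 1, the RHS entry is the old entry divided by the pivot: (14/5)/(8/5) = 7/4.

7/4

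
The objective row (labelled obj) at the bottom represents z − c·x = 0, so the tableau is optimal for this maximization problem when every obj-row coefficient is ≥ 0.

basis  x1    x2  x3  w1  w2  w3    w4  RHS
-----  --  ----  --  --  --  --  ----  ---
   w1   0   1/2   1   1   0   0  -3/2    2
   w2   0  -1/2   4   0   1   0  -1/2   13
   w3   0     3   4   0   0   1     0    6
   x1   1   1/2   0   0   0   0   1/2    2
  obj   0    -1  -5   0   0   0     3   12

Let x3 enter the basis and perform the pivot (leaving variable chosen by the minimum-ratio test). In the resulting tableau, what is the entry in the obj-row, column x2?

11/4

Ratio test on column x3 — row 1: 2/1 = 2; row 2: 13/4 = 13/4; row 3: 6/4 = 3/2; row 4: entry 0 ≤ 0. Minimum is 3/2 at row 3 (w3 leaves); pivot element 4.
Divide row 3 by 4; eliminate column x3 from the other rows.
obj-row update in column x2: -1 − (-5)·(3/4) = 11/4.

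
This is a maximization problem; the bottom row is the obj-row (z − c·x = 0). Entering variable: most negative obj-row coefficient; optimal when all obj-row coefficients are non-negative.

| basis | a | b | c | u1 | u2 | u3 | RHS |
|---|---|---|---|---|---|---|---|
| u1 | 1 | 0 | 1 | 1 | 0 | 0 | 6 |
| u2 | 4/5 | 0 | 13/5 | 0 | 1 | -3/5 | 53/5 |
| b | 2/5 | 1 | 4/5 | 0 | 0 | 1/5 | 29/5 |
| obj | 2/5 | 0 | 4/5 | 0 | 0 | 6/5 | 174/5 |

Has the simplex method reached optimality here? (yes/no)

Every obj-row coefficient is ≥ 0, so the tableau is optimal.

yes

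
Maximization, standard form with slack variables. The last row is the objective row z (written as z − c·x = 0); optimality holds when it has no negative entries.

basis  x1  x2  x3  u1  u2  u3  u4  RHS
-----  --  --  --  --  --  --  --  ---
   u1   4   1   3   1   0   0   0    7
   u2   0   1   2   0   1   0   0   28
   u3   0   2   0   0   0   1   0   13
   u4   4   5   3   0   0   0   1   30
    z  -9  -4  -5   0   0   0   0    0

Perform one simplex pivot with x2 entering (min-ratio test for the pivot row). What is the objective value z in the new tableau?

24

Ratio test on column x2 — row 1: 7/1 = 7; row 2: 28/1 = 28; row 3: 13/2 = 13/2; row 4: 30/5 = 6. Minimum is 6 at row 4 (u4 leaves); pivot element 5.
Pivot on row 4; the z-row RHS becomes 0 − (-4)·6 = 24.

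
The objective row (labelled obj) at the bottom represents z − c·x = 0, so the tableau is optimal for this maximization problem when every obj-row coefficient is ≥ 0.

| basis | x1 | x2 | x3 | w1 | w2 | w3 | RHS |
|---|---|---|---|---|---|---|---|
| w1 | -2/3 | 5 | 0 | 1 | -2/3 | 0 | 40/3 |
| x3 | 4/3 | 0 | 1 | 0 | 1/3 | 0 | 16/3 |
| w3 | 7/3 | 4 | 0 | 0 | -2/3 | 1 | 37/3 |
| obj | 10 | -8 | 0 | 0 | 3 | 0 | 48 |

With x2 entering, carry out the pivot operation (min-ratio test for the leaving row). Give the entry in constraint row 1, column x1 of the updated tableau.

-2/15

Ratio test on column x2 — row 1: (40/3)/5 = 8/3; row 2: entry 0 ≤ 0; row 3: (37/3)/4 = 37/12. Minimum is 8/3 at row 1 (w1 leaves); pivot element 5.
Divide row 1 by 5; eliminate column x2 from the other rows.
In the new row 1, the x1 entry is the old entry divided by the pivot: (-2/3)/5 = -2/15.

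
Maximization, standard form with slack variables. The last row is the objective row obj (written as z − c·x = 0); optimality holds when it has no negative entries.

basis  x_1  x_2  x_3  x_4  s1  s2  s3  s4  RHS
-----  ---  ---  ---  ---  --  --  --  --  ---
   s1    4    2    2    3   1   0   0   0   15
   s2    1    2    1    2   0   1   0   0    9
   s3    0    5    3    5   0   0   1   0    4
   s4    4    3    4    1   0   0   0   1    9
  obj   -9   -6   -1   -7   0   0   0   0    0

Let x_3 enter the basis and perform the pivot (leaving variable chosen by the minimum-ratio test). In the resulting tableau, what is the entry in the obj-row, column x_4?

Ratio test on column x_3 — row 1: 15/2 = 15/2; row 2: 9/1 = 9; row 3: 4/3 = 4/3; row 4: 9/4 = 9/4. Minimum is 4/3 at row 3 (s3 leaves); pivot element 3.
Divide row 3 by 3; eliminate column x_3 from the other rows.
obj-row update in column x_4: -7 − (-1)·(5/3) = -16/3.

-16/3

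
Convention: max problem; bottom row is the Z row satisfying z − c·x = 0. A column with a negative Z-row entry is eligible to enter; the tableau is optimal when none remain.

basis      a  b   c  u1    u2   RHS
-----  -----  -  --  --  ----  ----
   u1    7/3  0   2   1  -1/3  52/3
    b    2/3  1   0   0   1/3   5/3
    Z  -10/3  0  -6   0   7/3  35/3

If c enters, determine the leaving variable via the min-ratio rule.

Column c entries and ratios — u1: (52/3)/2 = 26/3; b: 0 ≤ 0, skip.
Smallest ratio is 26/3 in the row of u1, so u1 leaves.

u1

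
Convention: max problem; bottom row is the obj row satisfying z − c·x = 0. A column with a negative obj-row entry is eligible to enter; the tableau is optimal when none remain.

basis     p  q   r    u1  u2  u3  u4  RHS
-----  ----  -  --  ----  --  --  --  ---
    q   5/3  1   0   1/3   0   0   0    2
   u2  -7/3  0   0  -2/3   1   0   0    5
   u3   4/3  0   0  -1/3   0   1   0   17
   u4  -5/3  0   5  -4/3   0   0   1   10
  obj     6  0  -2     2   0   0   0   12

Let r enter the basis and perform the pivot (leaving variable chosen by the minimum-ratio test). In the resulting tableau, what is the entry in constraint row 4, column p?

Ratio test on column r — row 1: entry 0 ≤ 0; row 2: entry 0 ≤ 0; row 3: entry 0 ≤ 0; row 4: 10/5 = 2. Minimum is 2 at row 4 (u4 leaves); pivot element 5.
Divide row 4 by 5; eliminate column r from the other rows.
In the new row 4, the p entry is the old entry divided by the pivot: (-5/3)/5 = -1/3.

-1/3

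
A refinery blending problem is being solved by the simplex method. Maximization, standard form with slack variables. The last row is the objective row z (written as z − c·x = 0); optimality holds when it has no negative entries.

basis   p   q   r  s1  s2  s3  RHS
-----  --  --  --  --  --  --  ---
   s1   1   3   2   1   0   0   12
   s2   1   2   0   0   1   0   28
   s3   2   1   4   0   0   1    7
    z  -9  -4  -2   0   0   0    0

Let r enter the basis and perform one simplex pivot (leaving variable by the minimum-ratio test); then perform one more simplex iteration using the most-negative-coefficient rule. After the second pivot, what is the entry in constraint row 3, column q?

Ratio test on column r — row 1: 12/2 = 6; row 2: entry 0 ≤ 0; row 3: 7/4 = 7/4. Minimum is 7/4 at row 3 (s3 leaves); pivot element 4.
Divide row 3 by 4; eliminate column r from the other rows.
Second iteration: most negative z-row entry is -8 in column p, so p enters.
Ratio test on column p — row 1: entry 0 ≤ 0; row 2: 28/1 = 28; row 3: (7/4)/(1/2) = 7/2. Minimum is 7/2 at row 3 (r leaves); pivot element 1/2.
Divide row 3 by 1/2; eliminate column p from the other rows.
After both pivots, the entry at constraint row 3, column q is 1/2.

1/2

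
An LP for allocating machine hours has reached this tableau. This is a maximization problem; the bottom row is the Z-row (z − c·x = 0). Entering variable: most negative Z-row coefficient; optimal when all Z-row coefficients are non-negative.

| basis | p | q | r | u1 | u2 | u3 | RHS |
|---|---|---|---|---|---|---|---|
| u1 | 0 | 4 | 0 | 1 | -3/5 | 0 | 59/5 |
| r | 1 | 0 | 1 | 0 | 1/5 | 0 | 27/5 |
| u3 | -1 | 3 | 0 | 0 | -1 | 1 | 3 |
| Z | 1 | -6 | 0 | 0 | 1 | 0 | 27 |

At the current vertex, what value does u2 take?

u2 is not in the basis, so in the current basic feasible solution u2 = 0.

0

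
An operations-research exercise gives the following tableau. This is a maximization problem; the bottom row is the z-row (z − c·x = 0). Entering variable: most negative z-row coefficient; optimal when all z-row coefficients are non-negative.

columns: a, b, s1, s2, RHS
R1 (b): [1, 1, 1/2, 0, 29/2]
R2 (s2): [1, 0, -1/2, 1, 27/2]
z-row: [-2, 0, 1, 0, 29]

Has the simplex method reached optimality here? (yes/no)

The z-row has a negative entry -2 in column a, so it is not optimal.

no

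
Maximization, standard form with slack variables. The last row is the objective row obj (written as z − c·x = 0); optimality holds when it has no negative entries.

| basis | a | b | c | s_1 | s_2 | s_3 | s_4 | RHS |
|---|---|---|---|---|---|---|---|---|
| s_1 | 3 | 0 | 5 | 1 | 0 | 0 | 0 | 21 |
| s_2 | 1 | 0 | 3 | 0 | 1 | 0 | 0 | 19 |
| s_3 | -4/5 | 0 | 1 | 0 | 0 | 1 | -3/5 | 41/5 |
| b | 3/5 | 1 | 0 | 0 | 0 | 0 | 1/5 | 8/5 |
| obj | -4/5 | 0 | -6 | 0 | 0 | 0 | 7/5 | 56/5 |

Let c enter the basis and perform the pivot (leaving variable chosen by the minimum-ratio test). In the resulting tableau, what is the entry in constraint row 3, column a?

-7/5

Ratio test on column c — row 1: 21/5 = 21/5; row 2: 19/3 = 19/3; row 3: (41/5)/1 = 41/5; row 4: entry 0 ≤ 0. Minimum is 21/5 at row 1 (s_1 leaves); pivot element 5.
Divide row 1 by 5; eliminate column c from the other rows.
Row 3 update in column a: -4/5 − 1·(3/5) = -7/5.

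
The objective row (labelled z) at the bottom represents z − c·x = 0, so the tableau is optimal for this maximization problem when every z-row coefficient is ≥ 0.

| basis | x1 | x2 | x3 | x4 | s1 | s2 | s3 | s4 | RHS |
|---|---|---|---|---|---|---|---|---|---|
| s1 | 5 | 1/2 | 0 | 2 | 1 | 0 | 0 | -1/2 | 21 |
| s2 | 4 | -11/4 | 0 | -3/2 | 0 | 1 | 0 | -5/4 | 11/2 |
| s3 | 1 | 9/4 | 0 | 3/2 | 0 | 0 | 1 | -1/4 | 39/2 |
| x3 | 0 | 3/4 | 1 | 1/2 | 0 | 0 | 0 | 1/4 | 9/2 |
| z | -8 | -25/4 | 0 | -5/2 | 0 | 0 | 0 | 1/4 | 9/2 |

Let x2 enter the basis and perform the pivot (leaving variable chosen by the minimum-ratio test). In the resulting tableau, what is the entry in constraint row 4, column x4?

Ratio test on column x2 — row 1: 21/(1/2) = 42; row 2: entry -11/4 ≤ 0; row 3: (39/2)/(9/4) = 26/3; row 4: (9/2)/(3/4) = 6. Minimum is 6 at row 4 (x3 leaves); pivot element 3/4.
Divide row 4 by 3/4; eliminate column x2 from the other rows.
In the new row 4, the x4 entry is the old entry divided by the pivot: (1/2)/(3/4) = 2/3.

2/3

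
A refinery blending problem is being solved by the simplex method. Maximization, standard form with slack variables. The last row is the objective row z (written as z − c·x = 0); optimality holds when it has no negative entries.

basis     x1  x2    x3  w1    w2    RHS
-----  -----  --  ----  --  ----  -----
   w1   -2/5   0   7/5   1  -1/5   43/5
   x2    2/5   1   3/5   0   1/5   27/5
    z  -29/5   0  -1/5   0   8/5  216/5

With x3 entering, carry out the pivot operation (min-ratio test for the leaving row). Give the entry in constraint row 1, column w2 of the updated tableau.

Ratio test on column x3 — row 1: (43/5)/(7/5) = 43/7; row 2: (27/5)/(3/5) = 9. Minimum is 43/7 at row 1 (w1 leaves); pivot element 7/5.
Divide row 1 by 7/5; eliminate column x3 from the other rows.
In the new row 1, the w2 entry is the old entry divided by the pivot: (-1/5)/(7/5) = -1/7.

-1/7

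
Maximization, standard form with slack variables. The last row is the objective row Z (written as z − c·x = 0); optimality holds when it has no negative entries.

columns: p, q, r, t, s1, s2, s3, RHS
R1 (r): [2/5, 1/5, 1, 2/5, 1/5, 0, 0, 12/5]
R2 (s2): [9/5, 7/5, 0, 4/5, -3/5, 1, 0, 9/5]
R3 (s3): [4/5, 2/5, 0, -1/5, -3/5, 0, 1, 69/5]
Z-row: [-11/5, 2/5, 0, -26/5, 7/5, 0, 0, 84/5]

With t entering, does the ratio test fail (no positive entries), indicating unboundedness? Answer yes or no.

no

Column t has positive entries in row(s) 1, 2, so the ratio test bounds it — not unbounded.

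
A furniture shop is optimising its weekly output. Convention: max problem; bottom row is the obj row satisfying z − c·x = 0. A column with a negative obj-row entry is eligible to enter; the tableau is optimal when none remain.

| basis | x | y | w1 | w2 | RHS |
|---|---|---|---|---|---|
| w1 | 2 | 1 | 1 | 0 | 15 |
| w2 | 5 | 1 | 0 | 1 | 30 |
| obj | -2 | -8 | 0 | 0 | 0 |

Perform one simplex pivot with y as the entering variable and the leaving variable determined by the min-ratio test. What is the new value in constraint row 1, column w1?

Ratio test on column y — row 1: 15/1 = 15; row 2: 30/1 = 30. Minimum is 15 at row 1 (w1 leaves); pivot element 1.
Divide row 1 by 1; eliminate column y from the other rows.
In the new row 1, the w1 entry is the old entry divided by the pivot: 1/1 = 1.

1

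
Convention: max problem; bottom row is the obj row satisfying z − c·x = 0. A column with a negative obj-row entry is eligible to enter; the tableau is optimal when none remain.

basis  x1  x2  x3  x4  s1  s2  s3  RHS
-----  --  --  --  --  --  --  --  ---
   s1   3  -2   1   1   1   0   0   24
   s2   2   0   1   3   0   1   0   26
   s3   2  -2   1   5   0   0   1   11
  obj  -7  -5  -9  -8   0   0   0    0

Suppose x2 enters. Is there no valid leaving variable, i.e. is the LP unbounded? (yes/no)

yes

Every constraint-row entry in column x2 is ≤ 0, so increasing x2 is unbounded.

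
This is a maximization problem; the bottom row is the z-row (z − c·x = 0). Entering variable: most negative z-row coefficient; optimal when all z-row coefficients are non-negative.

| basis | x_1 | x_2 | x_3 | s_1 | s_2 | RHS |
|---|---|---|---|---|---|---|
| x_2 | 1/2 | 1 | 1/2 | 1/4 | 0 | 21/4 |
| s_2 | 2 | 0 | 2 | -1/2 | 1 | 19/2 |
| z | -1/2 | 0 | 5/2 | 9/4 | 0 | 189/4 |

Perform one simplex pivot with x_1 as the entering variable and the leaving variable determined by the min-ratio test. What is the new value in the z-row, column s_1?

Ratio test on column x_1 — row 1: (21/4)/(1/2) = 21/2; row 2: (19/2)/2 = 19/4. Minimum is 19/4 at row 2 (s_2 leaves); pivot element 2.
Divide row 2 by 2; eliminate column x_1 from the other rows.
z-row update in column s_1: 9/4 − (-1/2)·(-1/4) = 17/8.

17/8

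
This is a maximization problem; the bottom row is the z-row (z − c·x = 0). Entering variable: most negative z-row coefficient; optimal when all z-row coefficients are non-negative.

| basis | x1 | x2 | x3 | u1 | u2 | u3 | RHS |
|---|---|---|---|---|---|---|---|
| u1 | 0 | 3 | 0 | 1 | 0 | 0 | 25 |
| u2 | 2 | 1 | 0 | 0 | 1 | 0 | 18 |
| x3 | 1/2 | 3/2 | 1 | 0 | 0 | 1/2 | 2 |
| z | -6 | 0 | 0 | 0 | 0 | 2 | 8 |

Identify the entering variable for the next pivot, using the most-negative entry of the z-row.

Negative z-row entries: x1: -6.
The most negative is -6 in column x1, so x1 enters.

x1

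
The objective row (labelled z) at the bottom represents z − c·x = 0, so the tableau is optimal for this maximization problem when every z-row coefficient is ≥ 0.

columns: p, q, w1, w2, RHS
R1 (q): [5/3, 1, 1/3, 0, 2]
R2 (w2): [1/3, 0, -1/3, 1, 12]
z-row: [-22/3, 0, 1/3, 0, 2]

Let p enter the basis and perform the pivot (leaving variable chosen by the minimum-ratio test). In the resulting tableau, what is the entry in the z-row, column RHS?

Ratio test on column p — row 1: 2/(5/3) = 6/5; row 2: 12/(1/3) = 36. Minimum is 6/5 at row 1 (q leaves); pivot element 5/3.
Divide row 1 by 5/3; eliminate column p from the other rows.
z-row update in column RHS: 2 − (-22/3)·(6/5) = 54/5.

54/5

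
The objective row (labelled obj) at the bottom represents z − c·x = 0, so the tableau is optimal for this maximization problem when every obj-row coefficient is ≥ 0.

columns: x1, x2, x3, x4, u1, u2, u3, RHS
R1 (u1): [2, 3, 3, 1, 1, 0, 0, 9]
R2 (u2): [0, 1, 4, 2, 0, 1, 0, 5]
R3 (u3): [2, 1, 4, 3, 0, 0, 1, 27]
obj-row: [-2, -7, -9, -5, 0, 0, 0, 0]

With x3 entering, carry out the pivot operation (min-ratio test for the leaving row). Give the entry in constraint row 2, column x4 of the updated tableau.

1/2

Ratio test on column x3 — row 1: 9/3 = 3; row 2: 5/4 = 5/4; row 3: 27/4 = 27/4. Minimum is 5/4 at row 2 (u2 leaves); pivot element 4.
Divide row 2 by 4; eliminate column x3 from the other rows.
In the new row 2, the x4 entry is the old entry divided by the pivot: 2/4 = 1/2.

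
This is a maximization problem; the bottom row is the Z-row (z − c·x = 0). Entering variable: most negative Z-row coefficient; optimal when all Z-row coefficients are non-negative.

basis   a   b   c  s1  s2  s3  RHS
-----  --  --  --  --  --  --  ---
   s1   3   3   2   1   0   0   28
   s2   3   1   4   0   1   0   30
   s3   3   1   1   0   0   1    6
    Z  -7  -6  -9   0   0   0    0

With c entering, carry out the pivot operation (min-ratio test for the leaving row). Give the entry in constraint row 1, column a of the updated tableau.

Ratio test on column c — row 1: 28/2 = 14; row 2: 30/4 = 15/2; row 3: 6/1 = 6. Minimum is 6 at row 3 (s3 leaves); pivot element 1.
Divide row 3 by 1; eliminate column c from the other rows.
Row 1 update in column a: 3 − 2·3 = -3.

-3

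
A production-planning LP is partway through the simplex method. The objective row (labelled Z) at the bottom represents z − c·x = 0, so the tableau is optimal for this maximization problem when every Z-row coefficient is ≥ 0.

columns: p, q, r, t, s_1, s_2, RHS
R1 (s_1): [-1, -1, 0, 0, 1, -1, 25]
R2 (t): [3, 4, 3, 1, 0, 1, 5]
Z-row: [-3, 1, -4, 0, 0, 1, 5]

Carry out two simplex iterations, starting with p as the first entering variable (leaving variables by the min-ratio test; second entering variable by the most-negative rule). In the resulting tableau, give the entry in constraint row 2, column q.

Ratio test on column p — row 1: entry -1 ≤ 0; row 2: 5/3 = 5/3. Minimum is 5/3 at row 2 (t leaves); pivot element 3.
Divide row 2 by 3; eliminate column p from the other rows.
Second iteration: most negative Z-row entry is -1 in column r, so r enters.
Ratio test on column r — row 1: (80/3)/1 = 80/3; row 2: (5/3)/1 = 5/3. Minimum is 5/3 at row 2 (p leaves); pivot element 1.
Divide row 2 by 1; eliminate column r from the other rows.
After both pivots, the entry at constraint row 2, column q is 4/3.

4/3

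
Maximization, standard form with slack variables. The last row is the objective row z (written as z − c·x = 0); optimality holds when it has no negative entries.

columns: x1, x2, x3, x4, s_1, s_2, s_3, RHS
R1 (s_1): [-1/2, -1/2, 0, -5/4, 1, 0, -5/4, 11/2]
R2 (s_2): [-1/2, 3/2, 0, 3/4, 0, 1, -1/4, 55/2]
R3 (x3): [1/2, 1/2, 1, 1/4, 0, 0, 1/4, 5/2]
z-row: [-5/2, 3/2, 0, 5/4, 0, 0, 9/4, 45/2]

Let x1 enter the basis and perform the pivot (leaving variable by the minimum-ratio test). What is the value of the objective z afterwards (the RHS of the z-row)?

Ratio test on column x1 — row 1: entry -1/2 ≤ 0; row 2: entry -1/2 ≤ 0; row 3: (5/2)/(1/2) = 5. Minimum is 5 at row 3 (x3 leaves); pivot element 1/2.
Pivot on row 3; the z-row RHS becomes 45/2 − (-5/2)·5 = 35.

35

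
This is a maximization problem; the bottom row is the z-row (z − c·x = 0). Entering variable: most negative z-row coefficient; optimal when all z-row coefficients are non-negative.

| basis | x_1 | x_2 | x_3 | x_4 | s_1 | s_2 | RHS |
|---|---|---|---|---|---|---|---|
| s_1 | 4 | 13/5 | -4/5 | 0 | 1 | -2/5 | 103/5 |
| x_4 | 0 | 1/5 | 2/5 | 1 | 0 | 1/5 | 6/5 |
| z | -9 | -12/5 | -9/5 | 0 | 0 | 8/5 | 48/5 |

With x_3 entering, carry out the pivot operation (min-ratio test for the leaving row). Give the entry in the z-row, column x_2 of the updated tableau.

Ratio test on column x_3 — row 1: entry -4/5 ≤ 0; row 2: (6/5)/(2/5) = 3. Minimum is 3 at row 2 (x_4 leaves); pivot element 2/5.
Divide row 2 by 2/5; eliminate column x_3 from the other rows.
z-row update in column x_2: -12/5 − (-9/5)·(1/2) = -3/2.

-3/2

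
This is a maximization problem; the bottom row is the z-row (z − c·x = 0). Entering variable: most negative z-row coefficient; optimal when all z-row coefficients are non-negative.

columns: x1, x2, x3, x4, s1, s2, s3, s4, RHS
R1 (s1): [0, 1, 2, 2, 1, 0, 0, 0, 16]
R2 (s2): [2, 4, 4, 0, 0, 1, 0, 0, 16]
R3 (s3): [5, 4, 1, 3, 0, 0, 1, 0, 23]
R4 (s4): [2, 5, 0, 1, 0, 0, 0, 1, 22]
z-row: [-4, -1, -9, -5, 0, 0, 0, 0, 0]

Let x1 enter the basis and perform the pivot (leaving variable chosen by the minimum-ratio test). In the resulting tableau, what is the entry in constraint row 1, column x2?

Ratio test on column x1 — row 1: entry 0 ≤ 0; row 2: 16/2 = 8; row 3: 23/5 = 23/5; row 4: 22/2 = 11. Minimum is 23/5 at row 3 (s3 leaves); pivot element 5.
Divide row 3 by 5; eliminate column x1 from the other rows.
Row 1 update in column x2: 1 − 0·(4/5) = 1.

1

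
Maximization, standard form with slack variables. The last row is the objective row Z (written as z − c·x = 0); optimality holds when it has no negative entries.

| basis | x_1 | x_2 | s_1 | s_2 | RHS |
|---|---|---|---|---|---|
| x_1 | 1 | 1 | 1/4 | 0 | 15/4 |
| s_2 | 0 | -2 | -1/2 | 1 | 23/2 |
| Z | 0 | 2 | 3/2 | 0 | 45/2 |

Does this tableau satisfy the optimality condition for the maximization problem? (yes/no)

yes

Every Z-row coefficient is ≥ 0, so the tableau is optimal.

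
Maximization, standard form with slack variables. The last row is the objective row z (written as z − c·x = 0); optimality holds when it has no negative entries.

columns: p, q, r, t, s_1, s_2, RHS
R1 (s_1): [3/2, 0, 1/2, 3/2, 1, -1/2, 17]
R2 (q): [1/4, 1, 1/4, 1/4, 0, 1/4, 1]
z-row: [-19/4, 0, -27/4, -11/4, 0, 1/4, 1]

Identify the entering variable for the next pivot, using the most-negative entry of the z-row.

r

Negative z-row entries: p: -19/4, r: -27/4, t: -11/4.
The most negative is -27/4 in column r, so r enters.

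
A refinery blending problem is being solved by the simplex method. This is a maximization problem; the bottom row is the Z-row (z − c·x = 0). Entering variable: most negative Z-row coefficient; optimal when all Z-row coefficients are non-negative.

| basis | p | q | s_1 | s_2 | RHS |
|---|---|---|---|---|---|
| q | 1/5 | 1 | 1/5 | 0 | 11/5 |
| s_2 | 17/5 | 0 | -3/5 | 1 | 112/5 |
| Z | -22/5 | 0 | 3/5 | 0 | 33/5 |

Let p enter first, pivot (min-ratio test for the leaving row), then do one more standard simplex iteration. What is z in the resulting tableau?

Ratio test on column p — row 1: (11/5)/(1/5) = 11; row 2: (112/5)/(17/5) = 112/17. Minimum is 112/17 at row 2 (s_2 leaves); pivot element 17/5.
Pivot on row 2; the Z-row RHS becomes 33/5 − (-22/5)·(112/17) = 605/17.
Next entering variable (most negative Z-row entry -3/17): s_1.
Ratio test on column s_1 — row 1: (15/17)/(4/17) = 15/4; row 2: entry -3/17 ≤ 0. Minimum is 15/4 at row 1 (q leaves); pivot element 4/17.
After the second pivot the Z-row RHS is 605/17 − (-3/17)·(15/4) = 145/4.

145/4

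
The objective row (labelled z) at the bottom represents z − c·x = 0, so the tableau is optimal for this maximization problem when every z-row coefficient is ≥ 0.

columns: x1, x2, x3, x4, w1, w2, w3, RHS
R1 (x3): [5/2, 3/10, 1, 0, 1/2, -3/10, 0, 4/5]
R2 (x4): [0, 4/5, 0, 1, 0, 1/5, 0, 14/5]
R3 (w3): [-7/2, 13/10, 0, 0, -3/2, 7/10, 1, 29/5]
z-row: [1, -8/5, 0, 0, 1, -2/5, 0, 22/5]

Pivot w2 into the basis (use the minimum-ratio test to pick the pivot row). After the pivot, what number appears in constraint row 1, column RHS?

23/7

Ratio test on column w2 — row 1: entry -3/10 ≤ 0; row 2: (14/5)/(1/5) = 14; row 3: (29/5)/(7/10) = 58/7. Minimum is 58/7 at row 3 (w3 leaves); pivot element 7/10.
Divide row 3 by 7/10; eliminate column w2 from the other rows.
Row 1 update in column RHS: 4/5 − (-3/10)·(58/7) = 23/7.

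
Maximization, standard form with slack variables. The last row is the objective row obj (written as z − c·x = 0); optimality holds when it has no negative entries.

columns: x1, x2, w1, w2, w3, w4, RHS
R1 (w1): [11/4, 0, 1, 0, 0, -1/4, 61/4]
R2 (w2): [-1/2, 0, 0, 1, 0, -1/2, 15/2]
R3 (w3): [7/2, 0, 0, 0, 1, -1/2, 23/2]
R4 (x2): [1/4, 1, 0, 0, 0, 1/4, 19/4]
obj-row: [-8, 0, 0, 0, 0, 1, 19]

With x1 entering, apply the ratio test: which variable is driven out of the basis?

Column x1 entries and ratios — w1: (61/4)/(11/4) = 61/11; w2: -1/2 ≤ 0, skip; w3: (23/2)/(7/2) = 23/7; x2: (19/4)/(1/4) = 19.
Smallest ratio is 23/7 in the row of w3, so w3 leaves.

w3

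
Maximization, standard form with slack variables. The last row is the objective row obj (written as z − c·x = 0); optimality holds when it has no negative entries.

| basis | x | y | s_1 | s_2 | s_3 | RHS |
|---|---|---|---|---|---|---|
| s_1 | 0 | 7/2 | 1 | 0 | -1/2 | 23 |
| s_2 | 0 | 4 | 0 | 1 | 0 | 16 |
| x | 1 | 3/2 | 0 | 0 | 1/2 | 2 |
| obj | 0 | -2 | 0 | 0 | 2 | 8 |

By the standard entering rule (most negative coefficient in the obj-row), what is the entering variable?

Negative obj-row entries: y: -2.
The most negative is -2 in column y, so y enters.

y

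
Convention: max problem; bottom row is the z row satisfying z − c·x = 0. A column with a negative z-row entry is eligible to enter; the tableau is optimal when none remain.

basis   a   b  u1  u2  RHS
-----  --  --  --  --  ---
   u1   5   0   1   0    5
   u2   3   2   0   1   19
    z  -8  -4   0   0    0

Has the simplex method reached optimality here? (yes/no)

no

The z-row has a negative entry -8 in column a, so it is not optimal.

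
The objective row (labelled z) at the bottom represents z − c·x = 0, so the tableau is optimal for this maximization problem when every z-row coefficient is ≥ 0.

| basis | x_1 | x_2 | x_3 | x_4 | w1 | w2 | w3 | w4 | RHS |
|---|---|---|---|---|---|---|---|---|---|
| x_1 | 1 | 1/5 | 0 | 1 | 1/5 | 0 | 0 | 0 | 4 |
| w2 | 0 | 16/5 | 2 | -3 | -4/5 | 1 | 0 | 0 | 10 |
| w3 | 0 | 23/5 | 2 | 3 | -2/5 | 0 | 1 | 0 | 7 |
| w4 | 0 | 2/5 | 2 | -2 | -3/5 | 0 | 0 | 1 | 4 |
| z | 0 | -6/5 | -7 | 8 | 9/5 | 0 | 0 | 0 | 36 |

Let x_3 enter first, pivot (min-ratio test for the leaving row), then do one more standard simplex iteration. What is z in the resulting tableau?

Ratio test on column x_3 — row 1: entry 0 ≤ 0; row 2: 10/2 = 5; row 3: 7/2 = 7/2; row 4: 4/2 = 2. Minimum is 2 at row 4 (w4 leaves); pivot element 2.
Pivot on row 4; the z-row RHS becomes 36 − (-7)·2 = 50.
Next entering variable (most negative z-row entry -3/10): w1.
Ratio test on column w1 — row 1: 4/(1/5) = 20; row 2: entry -1/5 ≤ 0; row 3: 3/(1/5) = 15; row 4: entry -3/10 ≤ 0. Minimum is 15 at row 3 (w3 leaves); pivot element 1/5.
After the second pivot the z-row RHS is 50 − (-3/10)·15 = 109/2.

109/2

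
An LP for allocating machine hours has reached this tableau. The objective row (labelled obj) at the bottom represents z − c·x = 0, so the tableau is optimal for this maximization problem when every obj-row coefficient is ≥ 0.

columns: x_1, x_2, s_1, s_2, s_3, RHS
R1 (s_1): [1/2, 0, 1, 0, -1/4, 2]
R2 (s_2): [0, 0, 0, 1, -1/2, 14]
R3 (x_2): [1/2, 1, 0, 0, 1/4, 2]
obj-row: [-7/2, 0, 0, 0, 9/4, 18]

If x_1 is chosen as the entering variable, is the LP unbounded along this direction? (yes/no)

Column x_1 has positive entries in row(s) 1, 3, so the ratio test bounds it — not unbounded.

no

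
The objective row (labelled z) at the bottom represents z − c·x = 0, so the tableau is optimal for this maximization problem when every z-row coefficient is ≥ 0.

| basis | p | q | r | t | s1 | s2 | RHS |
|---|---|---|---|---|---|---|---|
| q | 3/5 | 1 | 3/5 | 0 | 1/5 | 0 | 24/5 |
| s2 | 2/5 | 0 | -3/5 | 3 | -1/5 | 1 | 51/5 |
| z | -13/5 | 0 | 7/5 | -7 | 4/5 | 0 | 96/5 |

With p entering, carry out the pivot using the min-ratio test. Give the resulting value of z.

Ratio test on column p — row 1: (24/5)/(3/5) = 8; row 2: (51/5)/(2/5) = 51/2. Minimum is 8 at row 1 (q leaves); pivot element 3/5.
Pivot on row 1; the z-row RHS becomes 96/5 − (-13/5)·8 = 40.

40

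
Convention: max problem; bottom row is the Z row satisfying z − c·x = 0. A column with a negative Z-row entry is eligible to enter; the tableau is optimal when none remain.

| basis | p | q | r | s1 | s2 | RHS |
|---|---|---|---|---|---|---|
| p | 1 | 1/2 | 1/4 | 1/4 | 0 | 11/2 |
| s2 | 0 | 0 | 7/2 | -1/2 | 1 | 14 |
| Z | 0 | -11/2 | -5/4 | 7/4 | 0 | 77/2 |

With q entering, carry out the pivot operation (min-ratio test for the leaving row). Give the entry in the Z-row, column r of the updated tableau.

3/2

Ratio test on column q — row 1: (11/2)/(1/2) = 11; row 2: entry 0 ≤ 0. Minimum is 11 at row 1 (p leaves); pivot element 1/2.
Divide row 1 by 1/2; eliminate column q from the other rows.
Z-row update in column r: -5/4 − (-11/2)·(1/2) = 3/2.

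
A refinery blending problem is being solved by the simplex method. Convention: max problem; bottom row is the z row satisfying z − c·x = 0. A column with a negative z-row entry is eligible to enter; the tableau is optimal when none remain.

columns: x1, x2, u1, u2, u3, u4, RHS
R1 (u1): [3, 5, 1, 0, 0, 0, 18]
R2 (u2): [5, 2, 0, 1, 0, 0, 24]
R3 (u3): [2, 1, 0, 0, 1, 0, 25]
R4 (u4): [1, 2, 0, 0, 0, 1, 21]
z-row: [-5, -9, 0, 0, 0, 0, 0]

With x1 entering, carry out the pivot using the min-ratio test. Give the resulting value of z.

Ratio test on column x1 — row 1: 18/3 = 6; row 2: 24/5 = 24/5; row 3: 25/2 = 25/2; row 4: 21/1 = 21. Minimum is 24/5 at row 2 (u2 leaves); pivot element 5.
Pivot on row 2; the z-row RHS becomes 0 − (-5)·(24/5) = 24.

24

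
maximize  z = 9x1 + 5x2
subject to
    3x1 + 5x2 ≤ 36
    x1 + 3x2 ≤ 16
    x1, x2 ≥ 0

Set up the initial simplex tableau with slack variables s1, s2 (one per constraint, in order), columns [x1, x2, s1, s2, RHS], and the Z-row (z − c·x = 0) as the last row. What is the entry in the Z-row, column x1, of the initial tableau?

The Z-row carries the negated objective coefficients: the x1 entry is -9.

-9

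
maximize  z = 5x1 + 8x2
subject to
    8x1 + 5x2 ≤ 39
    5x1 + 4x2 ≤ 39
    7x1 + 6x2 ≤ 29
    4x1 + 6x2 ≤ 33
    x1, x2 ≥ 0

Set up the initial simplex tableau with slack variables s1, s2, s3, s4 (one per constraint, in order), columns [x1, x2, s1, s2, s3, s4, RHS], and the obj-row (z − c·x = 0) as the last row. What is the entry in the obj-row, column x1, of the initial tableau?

The obj-row carries the negated objective coefficients: the x1 entry is -5.

-5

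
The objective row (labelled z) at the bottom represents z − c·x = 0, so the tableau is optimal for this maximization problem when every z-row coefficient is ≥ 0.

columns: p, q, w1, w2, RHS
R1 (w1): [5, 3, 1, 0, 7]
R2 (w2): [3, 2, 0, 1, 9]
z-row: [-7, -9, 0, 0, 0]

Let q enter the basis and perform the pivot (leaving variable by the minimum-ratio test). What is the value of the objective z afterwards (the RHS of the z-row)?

21

Ratio test on column q — row 1: 7/3 = 7/3; row 2: 9/2 = 9/2. Minimum is 7/3 at row 1 (w1 leaves); pivot element 3.
Pivot on row 1; the z-row RHS becomes 0 − (-9)·(7/3) = 21.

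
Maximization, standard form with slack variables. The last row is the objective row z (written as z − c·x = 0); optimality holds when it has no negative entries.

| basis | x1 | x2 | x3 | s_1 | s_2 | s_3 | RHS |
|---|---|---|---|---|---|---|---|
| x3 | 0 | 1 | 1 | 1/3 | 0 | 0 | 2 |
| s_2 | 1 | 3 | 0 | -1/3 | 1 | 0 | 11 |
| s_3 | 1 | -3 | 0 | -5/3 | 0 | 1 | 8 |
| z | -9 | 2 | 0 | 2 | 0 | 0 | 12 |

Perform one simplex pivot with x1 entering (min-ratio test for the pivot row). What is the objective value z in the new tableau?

84

Ratio test on column x1 — row 1: entry 0 ≤ 0; row 2: 11/1 = 11; row 3: 8/1 = 8. Minimum is 8 at row 3 (s_3 leaves); pivot element 1.
Pivot on row 3; the z-row RHS becomes 12 − (-9)·8 = 84.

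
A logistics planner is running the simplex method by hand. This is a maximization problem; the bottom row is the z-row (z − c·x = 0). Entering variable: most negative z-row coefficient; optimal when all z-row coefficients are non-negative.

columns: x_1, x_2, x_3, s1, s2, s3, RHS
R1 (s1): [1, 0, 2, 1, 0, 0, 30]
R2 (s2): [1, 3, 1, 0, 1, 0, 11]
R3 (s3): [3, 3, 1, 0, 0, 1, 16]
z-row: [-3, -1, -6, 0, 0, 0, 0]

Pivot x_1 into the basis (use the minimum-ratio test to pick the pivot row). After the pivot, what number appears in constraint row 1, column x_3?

Ratio test on column x_1 — row 1: 30/1 = 30; row 2: 11/1 = 11; row 3: 16/3 = 16/3. Minimum is 16/3 at row 3 (s3 leaves); pivot element 3.
Divide row 3 by 3; eliminate column x_1 from the other rows.
Row 1 update in column x_3: 2 − 1·(1/3) = 5/3.

5/3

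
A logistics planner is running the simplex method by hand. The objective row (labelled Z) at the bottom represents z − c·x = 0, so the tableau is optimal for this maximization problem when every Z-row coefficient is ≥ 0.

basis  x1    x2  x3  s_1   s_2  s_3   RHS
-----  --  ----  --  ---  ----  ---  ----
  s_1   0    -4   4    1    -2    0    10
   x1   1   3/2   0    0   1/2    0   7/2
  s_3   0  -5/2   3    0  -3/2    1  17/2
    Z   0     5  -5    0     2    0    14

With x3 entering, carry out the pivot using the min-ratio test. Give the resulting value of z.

Ratio test on column x3 — row 1: 10/4 = 5/2; row 2: entry 0 ≤ 0; row 3: (17/2)/3 = 17/6. Minimum is 5/2 at row 1 (s_1 leaves); pivot element 4.
Pivot on row 1; the Z-row RHS becomes 14 − (-5)·(5/2) = 53/2.

53/2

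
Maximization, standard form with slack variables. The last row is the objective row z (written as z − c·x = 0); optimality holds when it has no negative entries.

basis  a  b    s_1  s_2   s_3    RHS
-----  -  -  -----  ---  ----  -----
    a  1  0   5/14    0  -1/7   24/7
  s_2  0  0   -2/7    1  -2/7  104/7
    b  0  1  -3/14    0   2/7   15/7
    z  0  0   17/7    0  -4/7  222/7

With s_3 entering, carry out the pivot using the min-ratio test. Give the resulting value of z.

Ratio test on column s_3 — row 1: entry -1/7 ≤ 0; row 2: entry -2/7 ≤ 0; row 3: (15/7)/(2/7) = 15/2. Minimum is 15/2 at row 3 (b leaves); pivot element 2/7.
Pivot on row 3; the z-row RHS becomes 222/7 − (-4/7)·(15/2) = 36.

36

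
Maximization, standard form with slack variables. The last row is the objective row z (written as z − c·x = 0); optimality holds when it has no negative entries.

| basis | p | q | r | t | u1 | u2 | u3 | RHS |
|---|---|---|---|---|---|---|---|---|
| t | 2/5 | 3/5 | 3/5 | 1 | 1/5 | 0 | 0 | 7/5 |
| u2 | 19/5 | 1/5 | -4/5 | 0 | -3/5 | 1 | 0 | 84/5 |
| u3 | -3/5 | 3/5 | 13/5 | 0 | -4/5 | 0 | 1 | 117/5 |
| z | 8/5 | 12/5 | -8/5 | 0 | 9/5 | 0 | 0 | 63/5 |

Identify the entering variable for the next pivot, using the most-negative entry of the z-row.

r

Negative z-row entries: r: -8/5.
The most negative is -8/5 in column r, so r enters.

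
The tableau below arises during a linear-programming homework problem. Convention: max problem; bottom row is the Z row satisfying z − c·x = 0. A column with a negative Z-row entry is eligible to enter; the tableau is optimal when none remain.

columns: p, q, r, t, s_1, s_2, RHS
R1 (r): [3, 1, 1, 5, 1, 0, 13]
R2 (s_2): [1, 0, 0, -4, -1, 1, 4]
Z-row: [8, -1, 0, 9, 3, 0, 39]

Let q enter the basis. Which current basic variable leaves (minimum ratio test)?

r

Column q entries and ratios — r: 13/1 = 13; s_2: 0 ≤ 0, skip.
Smallest ratio is 13 in the row of r, so r leaves.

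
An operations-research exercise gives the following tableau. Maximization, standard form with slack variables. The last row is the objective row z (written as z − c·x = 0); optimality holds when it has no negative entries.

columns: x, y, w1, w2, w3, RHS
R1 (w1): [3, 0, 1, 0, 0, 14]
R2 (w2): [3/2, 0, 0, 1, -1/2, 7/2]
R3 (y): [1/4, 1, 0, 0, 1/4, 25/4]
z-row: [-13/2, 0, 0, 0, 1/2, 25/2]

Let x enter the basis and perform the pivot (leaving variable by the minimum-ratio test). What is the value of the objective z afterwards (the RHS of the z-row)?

83/3

Ratio test on column x — row 1: 14/3 = 14/3; row 2: (7/2)/(3/2) = 7/3; row 3: (25/4)/(1/4) = 25. Minimum is 7/3 at row 2 (w2 leaves); pivot element 3/2.
Pivot on row 2; the z-row RHS becomes 25/2 − (-13/2)·(7/3) = 83/3.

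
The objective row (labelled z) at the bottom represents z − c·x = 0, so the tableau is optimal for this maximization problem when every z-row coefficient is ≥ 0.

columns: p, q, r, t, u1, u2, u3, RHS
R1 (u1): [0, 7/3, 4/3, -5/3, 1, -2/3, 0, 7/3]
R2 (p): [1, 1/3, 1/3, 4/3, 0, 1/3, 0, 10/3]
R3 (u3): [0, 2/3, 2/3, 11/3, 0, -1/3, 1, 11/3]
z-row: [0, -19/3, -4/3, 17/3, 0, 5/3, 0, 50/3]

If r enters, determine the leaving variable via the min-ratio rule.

Column r entries and ratios — u1: (7/3)/(4/3) = 7/4; p: (10/3)/(1/3) = 10; u3: (11/3)/(2/3) = 11/2.
Smallest ratio is 7/4 in the row of u1, so u1 leaves.

u1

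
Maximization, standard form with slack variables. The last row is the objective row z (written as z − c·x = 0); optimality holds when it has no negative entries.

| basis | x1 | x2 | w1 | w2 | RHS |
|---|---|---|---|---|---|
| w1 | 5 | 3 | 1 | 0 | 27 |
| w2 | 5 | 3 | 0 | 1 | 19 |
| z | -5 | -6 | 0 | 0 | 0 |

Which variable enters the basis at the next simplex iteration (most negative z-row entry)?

x2

Negative z-row entries: x1: -5, x2: -6.
The most negative is -6 in column x2, so x2 enters.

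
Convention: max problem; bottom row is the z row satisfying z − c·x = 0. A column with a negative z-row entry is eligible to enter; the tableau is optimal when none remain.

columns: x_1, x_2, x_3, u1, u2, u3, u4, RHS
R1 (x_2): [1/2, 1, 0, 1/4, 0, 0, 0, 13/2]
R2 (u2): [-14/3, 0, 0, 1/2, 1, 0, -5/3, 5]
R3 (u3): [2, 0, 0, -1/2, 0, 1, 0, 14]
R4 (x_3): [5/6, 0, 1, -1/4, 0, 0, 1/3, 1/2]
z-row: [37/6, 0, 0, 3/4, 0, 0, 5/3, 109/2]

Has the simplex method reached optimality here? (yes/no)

yes

Every z-row coefficient is ≥ 0, so the tableau is optimal.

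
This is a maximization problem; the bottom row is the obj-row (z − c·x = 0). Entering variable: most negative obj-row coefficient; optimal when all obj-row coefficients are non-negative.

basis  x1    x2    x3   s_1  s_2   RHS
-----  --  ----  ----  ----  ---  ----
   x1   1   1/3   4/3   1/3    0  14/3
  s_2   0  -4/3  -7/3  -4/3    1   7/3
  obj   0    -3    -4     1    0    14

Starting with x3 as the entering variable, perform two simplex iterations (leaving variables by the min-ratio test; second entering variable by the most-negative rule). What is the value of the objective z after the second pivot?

Ratio test on column x3 — row 1: (14/3)/(4/3) = 7/2; row 2: entry -7/3 ≤ 0. Minimum is 7/2 at row 1 (x1 leaves); pivot element 4/3.
Pivot on row 1; the obj-row RHS becomes 14 − (-4)·(7/2) = 28.
Next entering variable (most negative obj-row entry -2): x2.
Ratio test on column x2 — row 1: (7/2)/(1/4) = 14; row 2: entry -3/4 ≤ 0. Minimum is 14 at row 1 (x3 leaves); pivot element 1/4.
After the second pivot the obj-row RHS is 28 − (-2)·14 = 56.

56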